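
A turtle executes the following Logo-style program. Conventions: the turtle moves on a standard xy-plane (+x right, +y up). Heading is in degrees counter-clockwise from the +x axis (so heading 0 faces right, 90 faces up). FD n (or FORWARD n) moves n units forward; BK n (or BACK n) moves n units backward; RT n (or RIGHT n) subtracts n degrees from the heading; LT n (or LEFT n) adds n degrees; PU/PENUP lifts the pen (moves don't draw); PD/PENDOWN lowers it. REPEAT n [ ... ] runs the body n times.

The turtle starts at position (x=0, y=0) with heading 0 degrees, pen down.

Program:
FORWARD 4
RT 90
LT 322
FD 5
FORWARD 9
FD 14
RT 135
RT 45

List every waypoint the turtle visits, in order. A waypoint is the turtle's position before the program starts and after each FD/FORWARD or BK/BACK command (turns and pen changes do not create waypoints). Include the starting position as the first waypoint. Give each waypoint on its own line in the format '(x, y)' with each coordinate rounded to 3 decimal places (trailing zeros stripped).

Executing turtle program step by step:
Start: pos=(0,0), heading=0, pen down
FD 4: (0,0) -> (4,0) [heading=0, draw]
RT 90: heading 0 -> 270
LT 322: heading 270 -> 232
FD 5: (4,0) -> (0.922,-3.94) [heading=232, draw]
FD 9: (0.922,-3.94) -> (-4.619,-11.032) [heading=232, draw]
FD 14: (-4.619,-11.032) -> (-13.239,-22.064) [heading=232, draw]
RT 135: heading 232 -> 97
RT 45: heading 97 -> 52
Final: pos=(-13.239,-22.064), heading=52, 4 segment(s) drawn
Waypoints (5 total):
(0, 0)
(4, 0)
(0.922, -3.94)
(-4.619, -11.032)
(-13.239, -22.064)

Answer: (0, 0)
(4, 0)
(0.922, -3.94)
(-4.619, -11.032)
(-13.239, -22.064)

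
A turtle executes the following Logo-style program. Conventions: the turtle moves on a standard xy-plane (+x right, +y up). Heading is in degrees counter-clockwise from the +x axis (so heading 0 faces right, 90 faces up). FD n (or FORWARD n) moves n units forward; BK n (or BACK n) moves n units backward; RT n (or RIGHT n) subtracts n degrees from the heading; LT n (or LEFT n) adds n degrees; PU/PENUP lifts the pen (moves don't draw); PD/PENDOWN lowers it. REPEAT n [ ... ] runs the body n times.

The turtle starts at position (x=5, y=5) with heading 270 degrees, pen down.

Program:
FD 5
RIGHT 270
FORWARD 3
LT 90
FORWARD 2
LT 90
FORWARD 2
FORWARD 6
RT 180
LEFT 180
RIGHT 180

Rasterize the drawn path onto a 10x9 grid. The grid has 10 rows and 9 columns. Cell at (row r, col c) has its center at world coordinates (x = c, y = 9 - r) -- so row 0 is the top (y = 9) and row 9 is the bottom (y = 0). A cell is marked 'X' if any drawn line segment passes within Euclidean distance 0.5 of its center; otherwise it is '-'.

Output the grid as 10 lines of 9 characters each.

Answer: ---------
---------
---------
---------
-----X---
-----X---
-----X---
XXXXXXXXX
-----X--X
-----XXXX

Derivation:
Segment 0: (5,5) -> (5,0)
Segment 1: (5,0) -> (8,0)
Segment 2: (8,0) -> (8,2)
Segment 3: (8,2) -> (6,2)
Segment 4: (6,2) -> (-0,2)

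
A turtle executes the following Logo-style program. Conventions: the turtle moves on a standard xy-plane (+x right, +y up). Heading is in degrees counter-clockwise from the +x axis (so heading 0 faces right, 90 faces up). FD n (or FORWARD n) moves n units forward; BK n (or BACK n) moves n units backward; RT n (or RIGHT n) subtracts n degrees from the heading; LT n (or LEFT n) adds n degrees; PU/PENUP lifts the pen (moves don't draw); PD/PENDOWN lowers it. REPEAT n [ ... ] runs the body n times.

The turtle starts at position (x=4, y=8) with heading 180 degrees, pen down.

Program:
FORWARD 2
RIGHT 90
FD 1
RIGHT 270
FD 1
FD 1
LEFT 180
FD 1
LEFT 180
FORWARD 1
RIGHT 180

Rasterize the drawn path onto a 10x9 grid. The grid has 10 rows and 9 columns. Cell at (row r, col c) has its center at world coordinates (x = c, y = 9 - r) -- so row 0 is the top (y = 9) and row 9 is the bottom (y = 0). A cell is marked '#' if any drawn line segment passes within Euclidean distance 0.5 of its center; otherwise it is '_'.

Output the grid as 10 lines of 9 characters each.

Segment 0: (4,8) -> (2,8)
Segment 1: (2,8) -> (2,9)
Segment 2: (2,9) -> (1,9)
Segment 3: (1,9) -> (0,9)
Segment 4: (0,9) -> (1,9)
Segment 5: (1,9) -> (0,9)

Answer: ###______
__###____
_________
_________
_________
_________
_________
_________
_________
_________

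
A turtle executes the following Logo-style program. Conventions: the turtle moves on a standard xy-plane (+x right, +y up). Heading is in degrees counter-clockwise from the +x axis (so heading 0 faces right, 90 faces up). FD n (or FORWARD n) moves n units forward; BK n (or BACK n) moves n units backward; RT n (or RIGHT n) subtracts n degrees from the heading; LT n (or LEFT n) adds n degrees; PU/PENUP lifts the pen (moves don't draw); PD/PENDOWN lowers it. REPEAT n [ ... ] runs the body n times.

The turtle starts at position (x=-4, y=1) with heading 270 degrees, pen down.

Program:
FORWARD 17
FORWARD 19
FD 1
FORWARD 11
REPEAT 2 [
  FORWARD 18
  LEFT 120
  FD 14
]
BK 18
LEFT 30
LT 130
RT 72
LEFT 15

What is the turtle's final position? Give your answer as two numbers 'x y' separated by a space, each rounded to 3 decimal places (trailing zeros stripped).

Answer: 27.177 -51

Derivation:
Executing turtle program step by step:
Start: pos=(-4,1), heading=270, pen down
FD 17: (-4,1) -> (-4,-16) [heading=270, draw]
FD 19: (-4,-16) -> (-4,-35) [heading=270, draw]
FD 1: (-4,-35) -> (-4,-36) [heading=270, draw]
FD 11: (-4,-36) -> (-4,-47) [heading=270, draw]
REPEAT 2 [
  -- iteration 1/2 --
  FD 18: (-4,-47) -> (-4,-65) [heading=270, draw]
  LT 120: heading 270 -> 30
  FD 14: (-4,-65) -> (8.124,-58) [heading=30, draw]
  -- iteration 2/2 --
  FD 18: (8.124,-58) -> (23.713,-49) [heading=30, draw]
  LT 120: heading 30 -> 150
  FD 14: (23.713,-49) -> (11.588,-42) [heading=150, draw]
]
BK 18: (11.588,-42) -> (27.177,-51) [heading=150, draw]
LT 30: heading 150 -> 180
LT 130: heading 180 -> 310
RT 72: heading 310 -> 238
LT 15: heading 238 -> 253
Final: pos=(27.177,-51), heading=253, 9 segment(s) drawn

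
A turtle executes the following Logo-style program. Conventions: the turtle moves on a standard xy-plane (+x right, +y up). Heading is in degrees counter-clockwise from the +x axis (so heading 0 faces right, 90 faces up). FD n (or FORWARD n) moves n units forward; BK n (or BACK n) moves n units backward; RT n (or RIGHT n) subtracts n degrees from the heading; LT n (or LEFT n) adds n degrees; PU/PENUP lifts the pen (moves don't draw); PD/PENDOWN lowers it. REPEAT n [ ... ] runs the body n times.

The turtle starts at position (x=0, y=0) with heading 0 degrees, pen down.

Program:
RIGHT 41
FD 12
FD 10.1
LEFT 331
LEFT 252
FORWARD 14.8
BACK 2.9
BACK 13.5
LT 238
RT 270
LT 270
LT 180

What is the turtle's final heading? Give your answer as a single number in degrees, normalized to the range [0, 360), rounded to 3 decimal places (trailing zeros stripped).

Answer: 240

Derivation:
Executing turtle program step by step:
Start: pos=(0,0), heading=0, pen down
RT 41: heading 0 -> 319
FD 12: (0,0) -> (9.057,-7.873) [heading=319, draw]
FD 10.1: (9.057,-7.873) -> (16.679,-14.499) [heading=319, draw]
LT 331: heading 319 -> 290
LT 252: heading 290 -> 182
FD 14.8: (16.679,-14.499) -> (1.888,-15.015) [heading=182, draw]
BK 2.9: (1.888,-15.015) -> (4.786,-14.914) [heading=182, draw]
BK 13.5: (4.786,-14.914) -> (18.278,-14.443) [heading=182, draw]
LT 238: heading 182 -> 60
RT 270: heading 60 -> 150
LT 270: heading 150 -> 60
LT 180: heading 60 -> 240
Final: pos=(18.278,-14.443), heading=240, 5 segment(s) drawn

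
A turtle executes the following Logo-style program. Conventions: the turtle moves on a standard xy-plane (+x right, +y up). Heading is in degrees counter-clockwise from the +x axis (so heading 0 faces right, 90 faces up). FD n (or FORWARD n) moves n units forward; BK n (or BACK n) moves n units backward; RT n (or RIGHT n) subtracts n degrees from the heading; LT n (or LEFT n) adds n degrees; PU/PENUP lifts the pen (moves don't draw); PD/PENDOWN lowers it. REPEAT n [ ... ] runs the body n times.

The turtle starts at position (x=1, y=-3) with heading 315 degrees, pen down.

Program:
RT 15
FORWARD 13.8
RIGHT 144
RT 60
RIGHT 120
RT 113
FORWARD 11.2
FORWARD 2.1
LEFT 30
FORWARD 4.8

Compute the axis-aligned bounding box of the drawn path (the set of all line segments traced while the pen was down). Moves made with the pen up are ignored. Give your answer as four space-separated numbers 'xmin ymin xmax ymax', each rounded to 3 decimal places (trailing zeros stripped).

Answer: -3.23 -28.612 7.9 -3

Derivation:
Executing turtle program step by step:
Start: pos=(1,-3), heading=315, pen down
RT 15: heading 315 -> 300
FD 13.8: (1,-3) -> (7.9,-14.951) [heading=300, draw]
RT 144: heading 300 -> 156
RT 60: heading 156 -> 96
RT 120: heading 96 -> 336
RT 113: heading 336 -> 223
FD 11.2: (7.9,-14.951) -> (-0.291,-22.59) [heading=223, draw]
FD 2.1: (-0.291,-22.59) -> (-1.827,-24.022) [heading=223, draw]
LT 30: heading 223 -> 253
FD 4.8: (-1.827,-24.022) -> (-3.23,-28.612) [heading=253, draw]
Final: pos=(-3.23,-28.612), heading=253, 4 segment(s) drawn

Segment endpoints: x in {-3.23, -1.827, -0.291, 1, 7.9}, y in {-28.612, -24.022, -22.59, -14.951, -3}
xmin=-3.23, ymin=-28.612, xmax=7.9, ymax=-3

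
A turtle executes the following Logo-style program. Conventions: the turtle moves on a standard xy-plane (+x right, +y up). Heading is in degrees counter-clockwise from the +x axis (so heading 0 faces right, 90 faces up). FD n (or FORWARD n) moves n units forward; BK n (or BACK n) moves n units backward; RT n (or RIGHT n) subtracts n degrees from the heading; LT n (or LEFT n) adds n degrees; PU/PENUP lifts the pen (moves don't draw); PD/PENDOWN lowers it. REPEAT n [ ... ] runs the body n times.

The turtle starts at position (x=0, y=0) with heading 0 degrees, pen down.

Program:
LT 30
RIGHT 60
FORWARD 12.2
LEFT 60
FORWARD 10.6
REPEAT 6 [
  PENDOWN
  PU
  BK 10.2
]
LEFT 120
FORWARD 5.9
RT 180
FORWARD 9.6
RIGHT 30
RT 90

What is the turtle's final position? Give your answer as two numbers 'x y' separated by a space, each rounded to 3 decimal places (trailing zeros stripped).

Executing turtle program step by step:
Start: pos=(0,0), heading=0, pen down
LT 30: heading 0 -> 30
RT 60: heading 30 -> 330
FD 12.2: (0,0) -> (10.566,-6.1) [heading=330, draw]
LT 60: heading 330 -> 30
FD 10.6: (10.566,-6.1) -> (19.745,-0.8) [heading=30, draw]
REPEAT 6 [
  -- iteration 1/6 --
  PD: pen down
  PU: pen up
  BK 10.2: (19.745,-0.8) -> (10.912,-5.9) [heading=30, move]
  -- iteration 2/6 --
  PD: pen down
  PU: pen up
  BK 10.2: (10.912,-5.9) -> (2.078,-11) [heading=30, move]
  -- iteration 3/6 --
  PD: pen down
  PU: pen up
  BK 10.2: (2.078,-11) -> (-6.755,-16.1) [heading=30, move]
  -- iteration 4/6 --
  PD: pen down
  PU: pen up
  BK 10.2: (-6.755,-16.1) -> (-15.588,-21.2) [heading=30, move]
  -- iteration 5/6 --
  PD: pen down
  PU: pen up
  BK 10.2: (-15.588,-21.2) -> (-24.422,-26.3) [heading=30, move]
  -- iteration 6/6 --
  PD: pen down
  PU: pen up
  BK 10.2: (-24.422,-26.3) -> (-33.255,-31.4) [heading=30, move]
]
LT 120: heading 30 -> 150
FD 5.9: (-33.255,-31.4) -> (-38.365,-28.45) [heading=150, move]
RT 180: heading 150 -> 330
FD 9.6: (-38.365,-28.45) -> (-30.051,-33.25) [heading=330, move]
RT 30: heading 330 -> 300
RT 90: heading 300 -> 210
Final: pos=(-30.051,-33.25), heading=210, 2 segment(s) drawn

Answer: -30.051 -33.25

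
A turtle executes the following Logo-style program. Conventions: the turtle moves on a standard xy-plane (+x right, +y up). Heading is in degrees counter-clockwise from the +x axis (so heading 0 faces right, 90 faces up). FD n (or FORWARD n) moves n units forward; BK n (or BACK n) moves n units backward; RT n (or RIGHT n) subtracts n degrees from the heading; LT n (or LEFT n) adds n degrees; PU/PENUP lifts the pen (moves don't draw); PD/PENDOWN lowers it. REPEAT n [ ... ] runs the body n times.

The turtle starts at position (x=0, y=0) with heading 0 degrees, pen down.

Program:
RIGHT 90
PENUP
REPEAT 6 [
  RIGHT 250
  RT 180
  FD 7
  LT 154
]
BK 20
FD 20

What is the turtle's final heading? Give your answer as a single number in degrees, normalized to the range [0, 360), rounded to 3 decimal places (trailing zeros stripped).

Executing turtle program step by step:
Start: pos=(0,0), heading=0, pen down
RT 90: heading 0 -> 270
PU: pen up
REPEAT 6 [
  -- iteration 1/6 --
  RT 250: heading 270 -> 20
  RT 180: heading 20 -> 200
  FD 7: (0,0) -> (-6.578,-2.394) [heading=200, move]
  LT 154: heading 200 -> 354
  -- iteration 2/6 --
  RT 250: heading 354 -> 104
  RT 180: heading 104 -> 284
  FD 7: (-6.578,-2.394) -> (-4.884,-9.186) [heading=284, move]
  LT 154: heading 284 -> 78
  -- iteration 3/6 --
  RT 250: heading 78 -> 188
  RT 180: heading 188 -> 8
  FD 7: (-4.884,-9.186) -> (2.047,-8.212) [heading=8, move]
  LT 154: heading 8 -> 162
  -- iteration 4/6 --
  RT 250: heading 162 -> 272
  RT 180: heading 272 -> 92
  FD 7: (2.047,-8.212) -> (1.803,-1.216) [heading=92, move]
  LT 154: heading 92 -> 246
  -- iteration 5/6 --
  RT 250: heading 246 -> 356
  RT 180: heading 356 -> 176
  FD 7: (1.803,-1.216) -> (-5.18,-0.728) [heading=176, move]
  LT 154: heading 176 -> 330
  -- iteration 6/6 --
  RT 250: heading 330 -> 80
  RT 180: heading 80 -> 260
  FD 7: (-5.18,-0.728) -> (-6.395,-7.622) [heading=260, move]
  LT 154: heading 260 -> 54
]
BK 20: (-6.395,-7.622) -> (-18.151,-23.802) [heading=54, move]
FD 20: (-18.151,-23.802) -> (-6.395,-7.622) [heading=54, move]
Final: pos=(-6.395,-7.622), heading=54, 0 segment(s) drawn

Answer: 54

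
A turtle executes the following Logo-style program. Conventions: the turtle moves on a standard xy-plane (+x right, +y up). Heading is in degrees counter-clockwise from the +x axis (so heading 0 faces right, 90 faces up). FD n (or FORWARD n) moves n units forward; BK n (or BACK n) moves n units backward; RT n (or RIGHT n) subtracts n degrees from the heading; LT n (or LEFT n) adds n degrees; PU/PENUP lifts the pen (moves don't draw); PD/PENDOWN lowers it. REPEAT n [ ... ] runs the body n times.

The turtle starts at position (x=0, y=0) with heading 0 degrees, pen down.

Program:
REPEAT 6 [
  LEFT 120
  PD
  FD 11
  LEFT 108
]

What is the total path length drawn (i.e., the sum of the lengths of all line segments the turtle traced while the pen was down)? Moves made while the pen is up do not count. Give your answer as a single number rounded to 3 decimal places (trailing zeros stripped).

Answer: 66

Derivation:
Executing turtle program step by step:
Start: pos=(0,0), heading=0, pen down
REPEAT 6 [
  -- iteration 1/6 --
  LT 120: heading 0 -> 120
  PD: pen down
  FD 11: (0,0) -> (-5.5,9.526) [heading=120, draw]
  LT 108: heading 120 -> 228
  -- iteration 2/6 --
  LT 120: heading 228 -> 348
  PD: pen down
  FD 11: (-5.5,9.526) -> (5.26,7.239) [heading=348, draw]
  LT 108: heading 348 -> 96
  -- iteration 3/6 --
  LT 120: heading 96 -> 216
  PD: pen down
  FD 11: (5.26,7.239) -> (-3.64,0.774) [heading=216, draw]
  LT 108: heading 216 -> 324
  -- iteration 4/6 --
  LT 120: heading 324 -> 84
  PD: pen down
  FD 11: (-3.64,0.774) -> (-2.49,11.713) [heading=84, draw]
  LT 108: heading 84 -> 192
  -- iteration 5/6 --
  LT 120: heading 192 -> 312
  PD: pen down
  FD 11: (-2.49,11.713) -> (4.871,3.539) [heading=312, draw]
  LT 108: heading 312 -> 60
  -- iteration 6/6 --
  LT 120: heading 60 -> 180
  PD: pen down
  FD 11: (4.871,3.539) -> (-6.129,3.539) [heading=180, draw]
  LT 108: heading 180 -> 288
]
Final: pos=(-6.129,3.539), heading=288, 6 segment(s) drawn

Segment lengths:
  seg 1: (0,0) -> (-5.5,9.526), length = 11
  seg 2: (-5.5,9.526) -> (5.26,7.239), length = 11
  seg 3: (5.26,7.239) -> (-3.64,0.774), length = 11
  seg 4: (-3.64,0.774) -> (-2.49,11.713), length = 11
  seg 5: (-2.49,11.713) -> (4.871,3.539), length = 11
  seg 6: (4.871,3.539) -> (-6.129,3.539), length = 11
Total = 66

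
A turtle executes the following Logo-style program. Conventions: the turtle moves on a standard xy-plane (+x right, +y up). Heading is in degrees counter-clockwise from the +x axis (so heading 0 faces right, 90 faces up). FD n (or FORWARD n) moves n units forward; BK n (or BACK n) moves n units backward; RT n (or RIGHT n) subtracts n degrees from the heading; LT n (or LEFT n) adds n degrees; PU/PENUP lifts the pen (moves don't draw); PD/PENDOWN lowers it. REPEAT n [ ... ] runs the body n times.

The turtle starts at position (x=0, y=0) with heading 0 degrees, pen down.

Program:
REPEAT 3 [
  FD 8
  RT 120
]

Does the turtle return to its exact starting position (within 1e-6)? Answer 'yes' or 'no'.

Answer: yes

Derivation:
Executing turtle program step by step:
Start: pos=(0,0), heading=0, pen down
REPEAT 3 [
  -- iteration 1/3 --
  FD 8: (0,0) -> (8,0) [heading=0, draw]
  RT 120: heading 0 -> 240
  -- iteration 2/3 --
  FD 8: (8,0) -> (4,-6.928) [heading=240, draw]
  RT 120: heading 240 -> 120
  -- iteration 3/3 --
  FD 8: (4,-6.928) -> (0,0) [heading=120, draw]
  RT 120: heading 120 -> 0
]
Final: pos=(0,0), heading=0, 3 segment(s) drawn

Start position: (0, 0)
Final position: (0, 0)
Distance = 0; < 1e-6 -> CLOSED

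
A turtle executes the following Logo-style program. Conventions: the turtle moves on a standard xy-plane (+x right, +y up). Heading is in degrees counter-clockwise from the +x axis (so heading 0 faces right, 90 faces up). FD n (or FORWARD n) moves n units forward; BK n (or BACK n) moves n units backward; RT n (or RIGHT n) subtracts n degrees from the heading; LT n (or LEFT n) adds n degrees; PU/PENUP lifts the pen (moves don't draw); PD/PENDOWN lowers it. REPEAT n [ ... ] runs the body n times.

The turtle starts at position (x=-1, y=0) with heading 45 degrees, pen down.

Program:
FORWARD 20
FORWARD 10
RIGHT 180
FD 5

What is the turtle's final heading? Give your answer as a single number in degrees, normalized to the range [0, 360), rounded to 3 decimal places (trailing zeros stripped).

Answer: 225

Derivation:
Executing turtle program step by step:
Start: pos=(-1,0), heading=45, pen down
FD 20: (-1,0) -> (13.142,14.142) [heading=45, draw]
FD 10: (13.142,14.142) -> (20.213,21.213) [heading=45, draw]
RT 180: heading 45 -> 225
FD 5: (20.213,21.213) -> (16.678,17.678) [heading=225, draw]
Final: pos=(16.678,17.678), heading=225, 3 segment(s) drawn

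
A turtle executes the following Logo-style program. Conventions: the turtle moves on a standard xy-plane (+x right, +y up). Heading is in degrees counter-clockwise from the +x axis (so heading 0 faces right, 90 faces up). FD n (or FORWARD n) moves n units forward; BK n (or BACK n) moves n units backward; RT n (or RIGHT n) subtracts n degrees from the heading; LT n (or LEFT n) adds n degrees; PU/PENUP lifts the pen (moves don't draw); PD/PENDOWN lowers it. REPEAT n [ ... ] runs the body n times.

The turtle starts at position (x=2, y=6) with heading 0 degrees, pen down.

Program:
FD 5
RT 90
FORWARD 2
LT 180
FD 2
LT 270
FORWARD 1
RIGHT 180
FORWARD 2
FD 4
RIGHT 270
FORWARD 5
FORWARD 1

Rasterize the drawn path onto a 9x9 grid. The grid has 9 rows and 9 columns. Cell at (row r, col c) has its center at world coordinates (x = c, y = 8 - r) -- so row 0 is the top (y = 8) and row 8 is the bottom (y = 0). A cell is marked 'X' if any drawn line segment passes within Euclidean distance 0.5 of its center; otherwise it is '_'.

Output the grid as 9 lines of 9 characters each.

Answer: _________
_________
__XXXXXXX
__X____X_
__X____X_
__X______
__X______
__X______
__X______

Derivation:
Segment 0: (2,6) -> (7,6)
Segment 1: (7,6) -> (7,4)
Segment 2: (7,4) -> (7,6)
Segment 3: (7,6) -> (8,6)
Segment 4: (8,6) -> (6,6)
Segment 5: (6,6) -> (2,6)
Segment 6: (2,6) -> (2,1)
Segment 7: (2,1) -> (2,0)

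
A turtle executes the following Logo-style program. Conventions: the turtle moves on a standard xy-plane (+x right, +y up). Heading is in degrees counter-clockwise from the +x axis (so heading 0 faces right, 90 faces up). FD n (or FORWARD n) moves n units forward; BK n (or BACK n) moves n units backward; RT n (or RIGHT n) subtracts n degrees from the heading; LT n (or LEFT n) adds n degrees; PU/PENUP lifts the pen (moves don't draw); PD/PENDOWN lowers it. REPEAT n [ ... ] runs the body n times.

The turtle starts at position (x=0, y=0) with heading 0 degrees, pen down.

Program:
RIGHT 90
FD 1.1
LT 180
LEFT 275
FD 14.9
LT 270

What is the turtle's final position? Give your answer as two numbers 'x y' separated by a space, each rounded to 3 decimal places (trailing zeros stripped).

Executing turtle program step by step:
Start: pos=(0,0), heading=0, pen down
RT 90: heading 0 -> 270
FD 1.1: (0,0) -> (0,-1.1) [heading=270, draw]
LT 180: heading 270 -> 90
LT 275: heading 90 -> 5
FD 14.9: (0,-1.1) -> (14.843,0.199) [heading=5, draw]
LT 270: heading 5 -> 275
Final: pos=(14.843,0.199), heading=275, 2 segment(s) drawn

Answer: 14.843 0.199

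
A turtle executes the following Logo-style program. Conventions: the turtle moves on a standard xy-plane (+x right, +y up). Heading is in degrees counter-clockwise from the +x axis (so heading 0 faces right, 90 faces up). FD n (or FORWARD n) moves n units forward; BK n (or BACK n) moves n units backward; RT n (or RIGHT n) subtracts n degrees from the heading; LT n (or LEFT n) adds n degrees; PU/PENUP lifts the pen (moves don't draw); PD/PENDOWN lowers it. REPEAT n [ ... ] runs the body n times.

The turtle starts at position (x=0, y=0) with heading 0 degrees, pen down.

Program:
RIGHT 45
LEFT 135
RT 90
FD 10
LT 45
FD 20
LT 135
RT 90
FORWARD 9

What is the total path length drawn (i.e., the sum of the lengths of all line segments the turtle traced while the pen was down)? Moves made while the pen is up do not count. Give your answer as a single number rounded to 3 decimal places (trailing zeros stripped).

Answer: 39

Derivation:
Executing turtle program step by step:
Start: pos=(0,0), heading=0, pen down
RT 45: heading 0 -> 315
LT 135: heading 315 -> 90
RT 90: heading 90 -> 0
FD 10: (0,0) -> (10,0) [heading=0, draw]
LT 45: heading 0 -> 45
FD 20: (10,0) -> (24.142,14.142) [heading=45, draw]
LT 135: heading 45 -> 180
RT 90: heading 180 -> 90
FD 9: (24.142,14.142) -> (24.142,23.142) [heading=90, draw]
Final: pos=(24.142,23.142), heading=90, 3 segment(s) drawn

Segment lengths:
  seg 1: (0,0) -> (10,0), length = 10
  seg 2: (10,0) -> (24.142,14.142), length = 20
  seg 3: (24.142,14.142) -> (24.142,23.142), length = 9
Total = 39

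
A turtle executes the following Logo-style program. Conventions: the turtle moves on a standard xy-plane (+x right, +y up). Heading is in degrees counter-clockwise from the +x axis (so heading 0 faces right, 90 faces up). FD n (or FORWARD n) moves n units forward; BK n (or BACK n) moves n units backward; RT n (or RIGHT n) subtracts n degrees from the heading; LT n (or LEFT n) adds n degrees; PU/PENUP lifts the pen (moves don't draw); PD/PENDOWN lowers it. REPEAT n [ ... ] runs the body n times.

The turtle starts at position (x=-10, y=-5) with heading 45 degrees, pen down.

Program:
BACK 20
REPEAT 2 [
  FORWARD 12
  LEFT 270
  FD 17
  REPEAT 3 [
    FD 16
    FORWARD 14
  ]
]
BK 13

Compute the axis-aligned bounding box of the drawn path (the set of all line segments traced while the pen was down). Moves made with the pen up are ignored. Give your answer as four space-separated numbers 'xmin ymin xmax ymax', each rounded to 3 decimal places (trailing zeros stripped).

Answer: -24.142 -170.463 68.489 -5

Derivation:
Executing turtle program step by step:
Start: pos=(-10,-5), heading=45, pen down
BK 20: (-10,-5) -> (-24.142,-19.142) [heading=45, draw]
REPEAT 2 [
  -- iteration 1/2 --
  FD 12: (-24.142,-19.142) -> (-15.657,-10.657) [heading=45, draw]
  LT 270: heading 45 -> 315
  FD 17: (-15.657,-10.657) -> (-3.636,-22.678) [heading=315, draw]
  REPEAT 3 [
    -- iteration 1/3 --
    FD 16: (-3.636,-22.678) -> (7.678,-33.991) [heading=315, draw]
    FD 14: (7.678,-33.991) -> (17.577,-43.891) [heading=315, draw]
    -- iteration 2/3 --
    FD 16: (17.577,-43.891) -> (28.891,-55.205) [heading=315, draw]
    FD 14: (28.891,-55.205) -> (38.79,-65.104) [heading=315, draw]
    -- iteration 3/3 --
    FD 16: (38.79,-65.104) -> (50.104,-76.418) [heading=315, draw]
    FD 14: (50.104,-76.418) -> (60.004,-86.317) [heading=315, draw]
  ]
  -- iteration 2/2 --
  FD 12: (60.004,-86.317) -> (68.489,-94.803) [heading=315, draw]
  LT 270: heading 315 -> 225
  FD 17: (68.489,-94.803) -> (56.468,-106.823) [heading=225, draw]
  REPEAT 3 [
    -- iteration 1/3 --
    FD 16: (56.468,-106.823) -> (45.154,-118.137) [heading=225, draw]
    FD 14: (45.154,-118.137) -> (35.255,-128.037) [heading=225, draw]
    -- iteration 2/3 --
    FD 16: (35.255,-128.037) -> (23.941,-139.35) [heading=225, draw]
    FD 14: (23.941,-139.35) -> (14.042,-149.25) [heading=225, draw]
    -- iteration 3/3 --
    FD 16: (14.042,-149.25) -> (2.728,-160.563) [heading=225, draw]
    FD 14: (2.728,-160.563) -> (-7.172,-170.463) [heading=225, draw]
  ]
]
BK 13: (-7.172,-170.463) -> (2.021,-161.271) [heading=225, draw]
Final: pos=(2.021,-161.271), heading=225, 18 segment(s) drawn

Segment endpoints: x in {-24.142, -15.657, -10, -7.172, -3.636, 2.021, 2.728, 7.678, 14.042, 17.577, 23.941, 28.891, 35.255, 38.79, 45.154, 50.104, 56.468, 60.004, 68.489}, y in {-170.463, -161.271, -160.563, -149.25, -139.35, -128.037, -118.137, -106.823, -94.803, -86.317, -76.418, -65.104, -55.205, -43.891, -33.991, -22.678, -19.142, -10.657, -5}
xmin=-24.142, ymin=-170.463, xmax=68.489, ymax=-5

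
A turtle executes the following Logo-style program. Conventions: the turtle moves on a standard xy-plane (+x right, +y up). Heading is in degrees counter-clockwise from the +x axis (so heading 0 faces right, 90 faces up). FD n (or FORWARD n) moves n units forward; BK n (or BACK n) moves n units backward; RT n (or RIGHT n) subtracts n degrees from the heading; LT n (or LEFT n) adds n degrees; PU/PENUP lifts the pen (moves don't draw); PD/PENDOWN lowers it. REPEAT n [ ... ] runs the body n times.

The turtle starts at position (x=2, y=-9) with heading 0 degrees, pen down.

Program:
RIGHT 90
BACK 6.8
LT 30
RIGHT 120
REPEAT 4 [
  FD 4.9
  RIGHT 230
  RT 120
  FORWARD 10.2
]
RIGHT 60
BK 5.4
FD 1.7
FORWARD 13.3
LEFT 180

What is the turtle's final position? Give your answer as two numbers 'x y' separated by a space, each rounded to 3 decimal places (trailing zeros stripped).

Answer: -61.872 -20.81

Derivation:
Executing turtle program step by step:
Start: pos=(2,-9), heading=0, pen down
RT 90: heading 0 -> 270
BK 6.8: (2,-9) -> (2,-2.2) [heading=270, draw]
LT 30: heading 270 -> 300
RT 120: heading 300 -> 180
REPEAT 4 [
  -- iteration 1/4 --
  FD 4.9: (2,-2.2) -> (-2.9,-2.2) [heading=180, draw]
  RT 230: heading 180 -> 310
  RT 120: heading 310 -> 190
  FD 10.2: (-2.9,-2.2) -> (-12.945,-3.971) [heading=190, draw]
  -- iteration 2/4 --
  FD 4.9: (-12.945,-3.971) -> (-17.771,-4.822) [heading=190, draw]
  RT 230: heading 190 -> 320
  RT 120: heading 320 -> 200
  FD 10.2: (-17.771,-4.822) -> (-27.355,-8.311) [heading=200, draw]
  -- iteration 3/4 --
  FD 4.9: (-27.355,-8.311) -> (-31.96,-9.987) [heading=200, draw]
  RT 230: heading 200 -> 330
  RT 120: heading 330 -> 210
  FD 10.2: (-31.96,-9.987) -> (-40.793,-15.087) [heading=210, draw]
  -- iteration 4/4 --
  FD 4.9: (-40.793,-15.087) -> (-45.037,-17.537) [heading=210, draw]
  RT 230: heading 210 -> 340
  RT 120: heading 340 -> 220
  FD 10.2: (-45.037,-17.537) -> (-52.851,-24.093) [heading=220, draw]
]
RT 60: heading 220 -> 160
BK 5.4: (-52.851,-24.093) -> (-47.776,-25.94) [heading=160, draw]
FD 1.7: (-47.776,-25.94) -> (-49.374,-25.358) [heading=160, draw]
FD 13.3: (-49.374,-25.358) -> (-61.872,-20.81) [heading=160, draw]
LT 180: heading 160 -> 340
Final: pos=(-61.872,-20.81), heading=340, 12 segment(s) drawn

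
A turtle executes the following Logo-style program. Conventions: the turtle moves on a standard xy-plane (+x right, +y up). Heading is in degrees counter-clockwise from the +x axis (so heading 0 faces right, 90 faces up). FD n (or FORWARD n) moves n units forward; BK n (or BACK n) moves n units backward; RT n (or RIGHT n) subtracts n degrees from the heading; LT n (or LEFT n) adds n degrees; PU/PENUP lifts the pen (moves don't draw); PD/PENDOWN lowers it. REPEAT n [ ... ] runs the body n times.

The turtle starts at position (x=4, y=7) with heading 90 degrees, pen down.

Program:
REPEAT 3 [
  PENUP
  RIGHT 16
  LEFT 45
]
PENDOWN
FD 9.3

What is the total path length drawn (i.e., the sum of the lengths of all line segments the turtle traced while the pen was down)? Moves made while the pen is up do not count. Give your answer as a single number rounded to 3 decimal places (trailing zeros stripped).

Answer: 9.3

Derivation:
Executing turtle program step by step:
Start: pos=(4,7), heading=90, pen down
REPEAT 3 [
  -- iteration 1/3 --
  PU: pen up
  RT 16: heading 90 -> 74
  LT 45: heading 74 -> 119
  -- iteration 2/3 --
  PU: pen up
  RT 16: heading 119 -> 103
  LT 45: heading 103 -> 148
  -- iteration 3/3 --
  PU: pen up
  RT 16: heading 148 -> 132
  LT 45: heading 132 -> 177
]
PD: pen down
FD 9.3: (4,7) -> (-5.287,7.487) [heading=177, draw]
Final: pos=(-5.287,7.487), heading=177, 1 segment(s) drawn

Segment lengths:
  seg 1: (4,7) -> (-5.287,7.487), length = 9.3
Total = 9.3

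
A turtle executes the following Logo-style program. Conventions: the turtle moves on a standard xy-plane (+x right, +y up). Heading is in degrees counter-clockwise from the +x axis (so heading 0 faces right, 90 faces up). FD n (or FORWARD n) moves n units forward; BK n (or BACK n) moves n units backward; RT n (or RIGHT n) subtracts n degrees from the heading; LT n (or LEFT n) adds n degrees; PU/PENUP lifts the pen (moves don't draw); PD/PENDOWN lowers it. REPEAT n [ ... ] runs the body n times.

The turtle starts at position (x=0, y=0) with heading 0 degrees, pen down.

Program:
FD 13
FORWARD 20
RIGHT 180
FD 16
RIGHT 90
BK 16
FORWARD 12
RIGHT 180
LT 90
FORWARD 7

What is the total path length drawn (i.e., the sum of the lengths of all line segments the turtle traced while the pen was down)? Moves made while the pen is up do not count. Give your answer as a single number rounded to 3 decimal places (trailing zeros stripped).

Executing turtle program step by step:
Start: pos=(0,0), heading=0, pen down
FD 13: (0,0) -> (13,0) [heading=0, draw]
FD 20: (13,0) -> (33,0) [heading=0, draw]
RT 180: heading 0 -> 180
FD 16: (33,0) -> (17,0) [heading=180, draw]
RT 90: heading 180 -> 90
BK 16: (17,0) -> (17,-16) [heading=90, draw]
FD 12: (17,-16) -> (17,-4) [heading=90, draw]
RT 180: heading 90 -> 270
LT 90: heading 270 -> 0
FD 7: (17,-4) -> (24,-4) [heading=0, draw]
Final: pos=(24,-4), heading=0, 6 segment(s) drawn

Segment lengths:
  seg 1: (0,0) -> (13,0), length = 13
  seg 2: (13,0) -> (33,0), length = 20
  seg 3: (33,0) -> (17,0), length = 16
  seg 4: (17,0) -> (17,-16), length = 16
  seg 5: (17,-16) -> (17,-4), length = 12
  seg 6: (17,-4) -> (24,-4), length = 7
Total = 84

Answer: 84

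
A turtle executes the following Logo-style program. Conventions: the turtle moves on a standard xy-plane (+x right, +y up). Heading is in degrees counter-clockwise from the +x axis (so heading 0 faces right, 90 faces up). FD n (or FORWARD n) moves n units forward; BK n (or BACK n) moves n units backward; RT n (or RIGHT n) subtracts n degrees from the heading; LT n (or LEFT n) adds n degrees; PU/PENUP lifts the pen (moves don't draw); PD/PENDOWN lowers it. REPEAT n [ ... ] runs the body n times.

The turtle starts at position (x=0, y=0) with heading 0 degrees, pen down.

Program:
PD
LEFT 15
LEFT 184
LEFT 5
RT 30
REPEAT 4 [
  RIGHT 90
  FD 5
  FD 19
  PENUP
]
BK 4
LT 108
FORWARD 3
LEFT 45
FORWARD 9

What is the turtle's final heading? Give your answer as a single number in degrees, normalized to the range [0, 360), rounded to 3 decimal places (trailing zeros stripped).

Executing turtle program step by step:
Start: pos=(0,0), heading=0, pen down
PD: pen down
LT 15: heading 0 -> 15
LT 184: heading 15 -> 199
LT 5: heading 199 -> 204
RT 30: heading 204 -> 174
REPEAT 4 [
  -- iteration 1/4 --
  RT 90: heading 174 -> 84
  FD 5: (0,0) -> (0.523,4.973) [heading=84, draw]
  FD 19: (0.523,4.973) -> (2.509,23.869) [heading=84, draw]
  PU: pen up
  -- iteration 2/4 --
  RT 90: heading 84 -> 354
  FD 5: (2.509,23.869) -> (7.481,23.346) [heading=354, move]
  FD 19: (7.481,23.346) -> (26.377,21.36) [heading=354, move]
  PU: pen up
  -- iteration 3/4 --
  RT 90: heading 354 -> 264
  FD 5: (26.377,21.36) -> (25.855,16.387) [heading=264, move]
  FD 19: (25.855,16.387) -> (23.869,-2.509) [heading=264, move]
  PU: pen up
  -- iteration 4/4 --
  RT 90: heading 264 -> 174
  FD 5: (23.869,-2.509) -> (18.896,-1.986) [heading=174, move]
  FD 19: (18.896,-1.986) -> (0,0) [heading=174, move]
  PU: pen up
]
BK 4: (0,0) -> (3.978,-0.418) [heading=174, move]
LT 108: heading 174 -> 282
FD 3: (3.978,-0.418) -> (4.602,-3.353) [heading=282, move]
LT 45: heading 282 -> 327
FD 9: (4.602,-3.353) -> (12.15,-8.254) [heading=327, move]
Final: pos=(12.15,-8.254), heading=327, 2 segment(s) drawn

Answer: 327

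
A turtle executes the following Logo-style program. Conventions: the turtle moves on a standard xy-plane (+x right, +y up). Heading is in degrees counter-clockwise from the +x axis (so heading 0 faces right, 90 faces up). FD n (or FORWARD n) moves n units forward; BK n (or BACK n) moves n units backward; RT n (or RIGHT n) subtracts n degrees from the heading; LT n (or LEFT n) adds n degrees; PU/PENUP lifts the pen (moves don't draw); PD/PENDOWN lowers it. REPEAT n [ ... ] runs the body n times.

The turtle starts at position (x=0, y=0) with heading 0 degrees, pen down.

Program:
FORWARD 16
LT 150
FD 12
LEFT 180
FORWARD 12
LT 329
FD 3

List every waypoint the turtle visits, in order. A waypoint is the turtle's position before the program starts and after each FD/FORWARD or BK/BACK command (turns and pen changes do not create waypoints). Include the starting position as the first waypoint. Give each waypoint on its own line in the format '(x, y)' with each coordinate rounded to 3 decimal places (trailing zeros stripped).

Answer: (0, 0)
(16, 0)
(5.608, 6)
(16, 0)
(17.454, -2.624)

Derivation:
Executing turtle program step by step:
Start: pos=(0,0), heading=0, pen down
FD 16: (0,0) -> (16,0) [heading=0, draw]
LT 150: heading 0 -> 150
FD 12: (16,0) -> (5.608,6) [heading=150, draw]
LT 180: heading 150 -> 330
FD 12: (5.608,6) -> (16,0) [heading=330, draw]
LT 329: heading 330 -> 299
FD 3: (16,0) -> (17.454,-2.624) [heading=299, draw]
Final: pos=(17.454,-2.624), heading=299, 4 segment(s) drawn
Waypoints (5 total):
(0, 0)
(16, 0)
(5.608, 6)
(16, 0)
(17.454, -2.624)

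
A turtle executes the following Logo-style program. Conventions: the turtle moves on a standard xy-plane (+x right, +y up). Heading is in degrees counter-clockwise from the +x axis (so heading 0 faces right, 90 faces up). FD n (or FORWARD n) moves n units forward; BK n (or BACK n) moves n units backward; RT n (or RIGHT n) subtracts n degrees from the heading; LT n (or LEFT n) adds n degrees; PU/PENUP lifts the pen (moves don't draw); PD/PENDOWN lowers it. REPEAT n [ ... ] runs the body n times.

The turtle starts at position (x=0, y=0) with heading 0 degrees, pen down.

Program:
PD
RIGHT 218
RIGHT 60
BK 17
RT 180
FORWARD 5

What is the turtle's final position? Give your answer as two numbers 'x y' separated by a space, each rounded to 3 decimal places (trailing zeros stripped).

Answer: -3.062 -21.786

Derivation:
Executing turtle program step by step:
Start: pos=(0,0), heading=0, pen down
PD: pen down
RT 218: heading 0 -> 142
RT 60: heading 142 -> 82
BK 17: (0,0) -> (-2.366,-16.835) [heading=82, draw]
RT 180: heading 82 -> 262
FD 5: (-2.366,-16.835) -> (-3.062,-21.786) [heading=262, draw]
Final: pos=(-3.062,-21.786), heading=262, 2 segment(s) drawn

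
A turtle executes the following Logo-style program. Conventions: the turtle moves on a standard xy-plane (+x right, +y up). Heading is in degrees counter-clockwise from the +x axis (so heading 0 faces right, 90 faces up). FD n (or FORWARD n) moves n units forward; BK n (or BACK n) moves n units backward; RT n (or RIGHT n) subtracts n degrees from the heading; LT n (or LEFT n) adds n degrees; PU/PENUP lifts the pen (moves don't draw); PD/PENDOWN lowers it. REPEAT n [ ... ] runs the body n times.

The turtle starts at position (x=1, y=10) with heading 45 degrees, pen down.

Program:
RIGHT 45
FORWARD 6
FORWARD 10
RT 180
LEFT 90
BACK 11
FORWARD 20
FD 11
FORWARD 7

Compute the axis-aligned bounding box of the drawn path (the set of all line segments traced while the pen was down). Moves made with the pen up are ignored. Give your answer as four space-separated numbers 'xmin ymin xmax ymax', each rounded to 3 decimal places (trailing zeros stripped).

Executing turtle program step by step:
Start: pos=(1,10), heading=45, pen down
RT 45: heading 45 -> 0
FD 6: (1,10) -> (7,10) [heading=0, draw]
FD 10: (7,10) -> (17,10) [heading=0, draw]
RT 180: heading 0 -> 180
LT 90: heading 180 -> 270
BK 11: (17,10) -> (17,21) [heading=270, draw]
FD 20: (17,21) -> (17,1) [heading=270, draw]
FD 11: (17,1) -> (17,-10) [heading=270, draw]
FD 7: (17,-10) -> (17,-17) [heading=270, draw]
Final: pos=(17,-17), heading=270, 6 segment(s) drawn

Segment endpoints: x in {1, 7, 17}, y in {-17, -10, 1, 10, 21}
xmin=1, ymin=-17, xmax=17, ymax=21

Answer: 1 -17 17 21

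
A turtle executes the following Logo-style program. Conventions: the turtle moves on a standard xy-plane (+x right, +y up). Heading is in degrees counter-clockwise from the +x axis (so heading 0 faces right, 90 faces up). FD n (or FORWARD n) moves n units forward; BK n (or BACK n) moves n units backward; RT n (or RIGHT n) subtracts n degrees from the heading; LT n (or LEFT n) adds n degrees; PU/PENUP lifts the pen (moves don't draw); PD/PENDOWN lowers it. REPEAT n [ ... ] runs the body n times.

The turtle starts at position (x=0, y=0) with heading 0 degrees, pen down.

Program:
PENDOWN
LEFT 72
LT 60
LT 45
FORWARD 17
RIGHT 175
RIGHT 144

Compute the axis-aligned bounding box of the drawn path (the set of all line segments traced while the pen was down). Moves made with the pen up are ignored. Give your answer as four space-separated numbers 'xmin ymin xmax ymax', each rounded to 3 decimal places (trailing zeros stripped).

Executing turtle program step by step:
Start: pos=(0,0), heading=0, pen down
PD: pen down
LT 72: heading 0 -> 72
LT 60: heading 72 -> 132
LT 45: heading 132 -> 177
FD 17: (0,0) -> (-16.977,0.89) [heading=177, draw]
RT 175: heading 177 -> 2
RT 144: heading 2 -> 218
Final: pos=(-16.977,0.89), heading=218, 1 segment(s) drawn

Segment endpoints: x in {-16.977, 0}, y in {0, 0.89}
xmin=-16.977, ymin=0, xmax=0, ymax=0.89

Answer: -16.977 0 0 0.89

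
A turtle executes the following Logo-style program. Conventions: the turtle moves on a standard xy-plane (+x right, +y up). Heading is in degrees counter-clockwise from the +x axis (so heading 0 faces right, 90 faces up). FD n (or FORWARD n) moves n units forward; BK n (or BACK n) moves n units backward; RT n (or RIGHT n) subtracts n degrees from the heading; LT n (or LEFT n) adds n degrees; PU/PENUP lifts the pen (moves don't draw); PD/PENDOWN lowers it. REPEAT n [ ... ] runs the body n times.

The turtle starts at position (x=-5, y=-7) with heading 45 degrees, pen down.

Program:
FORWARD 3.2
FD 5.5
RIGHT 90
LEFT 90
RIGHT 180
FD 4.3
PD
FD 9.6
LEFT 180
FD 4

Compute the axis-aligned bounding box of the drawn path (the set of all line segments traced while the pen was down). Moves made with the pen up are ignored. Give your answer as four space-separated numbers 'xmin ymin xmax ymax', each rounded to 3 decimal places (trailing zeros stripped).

Answer: -8.677 -10.677 1.152 -0.848

Derivation:
Executing turtle program step by step:
Start: pos=(-5,-7), heading=45, pen down
FD 3.2: (-5,-7) -> (-2.737,-4.737) [heading=45, draw]
FD 5.5: (-2.737,-4.737) -> (1.152,-0.848) [heading=45, draw]
RT 90: heading 45 -> 315
LT 90: heading 315 -> 45
RT 180: heading 45 -> 225
FD 4.3: (1.152,-0.848) -> (-1.889,-3.889) [heading=225, draw]
PD: pen down
FD 9.6: (-1.889,-3.889) -> (-8.677,-10.677) [heading=225, draw]
LT 180: heading 225 -> 45
FD 4: (-8.677,-10.677) -> (-5.849,-7.849) [heading=45, draw]
Final: pos=(-5.849,-7.849), heading=45, 5 segment(s) drawn

Segment endpoints: x in {-8.677, -5.849, -5, -2.737, -1.889, 1.152}, y in {-10.677, -7.849, -7, -4.737, -3.889, -0.848}
xmin=-8.677, ymin=-10.677, xmax=1.152, ymax=-0.848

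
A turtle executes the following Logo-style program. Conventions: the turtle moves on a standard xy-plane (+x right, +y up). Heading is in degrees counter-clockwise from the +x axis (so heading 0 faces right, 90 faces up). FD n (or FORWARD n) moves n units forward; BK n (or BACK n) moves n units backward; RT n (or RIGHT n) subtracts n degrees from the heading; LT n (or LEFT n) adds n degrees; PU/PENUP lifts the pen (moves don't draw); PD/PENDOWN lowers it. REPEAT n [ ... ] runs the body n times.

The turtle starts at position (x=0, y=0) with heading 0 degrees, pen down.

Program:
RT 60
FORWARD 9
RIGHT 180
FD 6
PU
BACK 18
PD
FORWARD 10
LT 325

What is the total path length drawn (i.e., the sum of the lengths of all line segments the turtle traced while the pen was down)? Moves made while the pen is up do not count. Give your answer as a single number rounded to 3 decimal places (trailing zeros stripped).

Executing turtle program step by step:
Start: pos=(0,0), heading=0, pen down
RT 60: heading 0 -> 300
FD 9: (0,0) -> (4.5,-7.794) [heading=300, draw]
RT 180: heading 300 -> 120
FD 6: (4.5,-7.794) -> (1.5,-2.598) [heading=120, draw]
PU: pen up
BK 18: (1.5,-2.598) -> (10.5,-18.187) [heading=120, move]
PD: pen down
FD 10: (10.5,-18.187) -> (5.5,-9.526) [heading=120, draw]
LT 325: heading 120 -> 85
Final: pos=(5.5,-9.526), heading=85, 3 segment(s) drawn

Segment lengths:
  seg 1: (0,0) -> (4.5,-7.794), length = 9
  seg 2: (4.5,-7.794) -> (1.5,-2.598), length = 6
  seg 3: (10.5,-18.187) -> (5.5,-9.526), length = 10
Total = 25

Answer: 25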